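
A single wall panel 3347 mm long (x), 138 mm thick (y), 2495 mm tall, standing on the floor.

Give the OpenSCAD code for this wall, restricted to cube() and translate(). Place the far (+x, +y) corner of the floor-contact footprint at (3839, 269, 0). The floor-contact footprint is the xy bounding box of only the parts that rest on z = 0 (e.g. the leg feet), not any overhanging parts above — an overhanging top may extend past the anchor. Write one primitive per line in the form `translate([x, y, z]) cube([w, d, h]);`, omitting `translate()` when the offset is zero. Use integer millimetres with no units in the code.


translate([492, 131, 0]) cube([3347, 138, 2495]);


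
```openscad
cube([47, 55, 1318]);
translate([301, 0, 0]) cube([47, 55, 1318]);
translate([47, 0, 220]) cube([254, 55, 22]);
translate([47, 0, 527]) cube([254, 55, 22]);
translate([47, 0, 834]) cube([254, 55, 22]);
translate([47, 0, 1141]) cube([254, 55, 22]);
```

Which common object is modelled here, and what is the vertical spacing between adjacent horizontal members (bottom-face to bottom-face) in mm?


A ladder. The rung spacing is 307 mm.

Two tall 47×55 posts with 4 short bars between them — a ladder. Adjacent rungs sit at z = 220 and z = 527, so the spacing is 527 − 220 = 307 mm.


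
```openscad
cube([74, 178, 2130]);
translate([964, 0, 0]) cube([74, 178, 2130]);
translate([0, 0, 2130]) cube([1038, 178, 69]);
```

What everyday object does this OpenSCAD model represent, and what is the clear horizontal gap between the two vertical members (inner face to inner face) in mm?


A door frame. The clear opening width is 890 mm.

Two 2130 mm tall posts with a header on top — a door frame. The left jamb is 74 mm wide at x = 0; the right jamb starts at x = 964. The clear opening is 964 − 74 = 890 mm.


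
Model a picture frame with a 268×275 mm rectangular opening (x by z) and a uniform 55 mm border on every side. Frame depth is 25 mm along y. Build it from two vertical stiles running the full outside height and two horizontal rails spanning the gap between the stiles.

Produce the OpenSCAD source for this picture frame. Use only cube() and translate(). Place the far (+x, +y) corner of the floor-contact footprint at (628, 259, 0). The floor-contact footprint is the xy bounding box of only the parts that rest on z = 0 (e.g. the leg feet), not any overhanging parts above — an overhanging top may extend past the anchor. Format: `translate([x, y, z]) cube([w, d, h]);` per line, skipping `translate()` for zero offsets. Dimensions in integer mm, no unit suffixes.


translate([250, 234, 0]) cube([55, 25, 385]);
translate([573, 234, 0]) cube([55, 25, 385]);
translate([305, 234, 0]) cube([268, 25, 55]);
translate([305, 234, 330]) cube([268, 25, 55]);


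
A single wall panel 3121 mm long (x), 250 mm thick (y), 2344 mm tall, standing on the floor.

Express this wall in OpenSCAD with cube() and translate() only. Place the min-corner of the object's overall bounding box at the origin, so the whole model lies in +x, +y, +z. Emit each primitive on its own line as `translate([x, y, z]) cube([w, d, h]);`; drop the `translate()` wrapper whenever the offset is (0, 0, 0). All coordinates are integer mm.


cube([3121, 250, 2344]);


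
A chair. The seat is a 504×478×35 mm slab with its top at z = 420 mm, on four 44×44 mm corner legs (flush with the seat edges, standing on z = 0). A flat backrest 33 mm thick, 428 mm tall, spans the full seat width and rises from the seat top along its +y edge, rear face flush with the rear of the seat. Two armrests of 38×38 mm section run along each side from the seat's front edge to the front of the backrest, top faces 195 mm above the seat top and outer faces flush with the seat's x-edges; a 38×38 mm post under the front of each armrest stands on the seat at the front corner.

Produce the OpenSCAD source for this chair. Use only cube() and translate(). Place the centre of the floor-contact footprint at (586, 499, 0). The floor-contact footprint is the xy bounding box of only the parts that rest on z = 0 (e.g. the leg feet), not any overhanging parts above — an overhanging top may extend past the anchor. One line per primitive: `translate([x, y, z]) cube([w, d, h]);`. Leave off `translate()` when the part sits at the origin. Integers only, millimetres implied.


// leg_h = 420 - 35 = 385
// arm post h = 195 - 38 = 157
translate([334, 260, 385]) cube([504, 478, 35]);
translate([334, 260, 0]) cube([44, 44, 385]);
translate([794, 260, 0]) cube([44, 44, 385]);
translate([334, 694, 0]) cube([44, 44, 385]);
translate([794, 694, 0]) cube([44, 44, 385]);
translate([334, 705, 420]) cube([504, 33, 428]);
translate([334, 260, 577]) cube([38, 445, 38]);
translate([800, 260, 577]) cube([38, 445, 38]);
translate([334, 260, 420]) cube([38, 38, 157]);
translate([800, 260, 420]) cube([38, 38, 157]);


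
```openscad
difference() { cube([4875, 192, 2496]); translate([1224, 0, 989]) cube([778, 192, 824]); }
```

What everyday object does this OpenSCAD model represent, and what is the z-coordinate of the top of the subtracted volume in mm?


A wall with a window opening. The window head height is 1813 mm.

A wall with a rectangular opening subtracted — a window. Sill at z = 989, opening 824 mm tall, so the head is at 989 + 824 = 1813 mm.


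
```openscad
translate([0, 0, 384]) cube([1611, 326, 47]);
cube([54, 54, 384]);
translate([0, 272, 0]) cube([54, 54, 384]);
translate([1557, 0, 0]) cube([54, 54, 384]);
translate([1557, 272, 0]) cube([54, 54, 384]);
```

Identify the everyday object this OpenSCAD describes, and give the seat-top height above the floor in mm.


A bench. The seat-top height is 431 mm.

A long slab on four corner posts — a bench. The slab sits at z = 384 with thickness 47, so the top is 384 + 47 = 431 mm.


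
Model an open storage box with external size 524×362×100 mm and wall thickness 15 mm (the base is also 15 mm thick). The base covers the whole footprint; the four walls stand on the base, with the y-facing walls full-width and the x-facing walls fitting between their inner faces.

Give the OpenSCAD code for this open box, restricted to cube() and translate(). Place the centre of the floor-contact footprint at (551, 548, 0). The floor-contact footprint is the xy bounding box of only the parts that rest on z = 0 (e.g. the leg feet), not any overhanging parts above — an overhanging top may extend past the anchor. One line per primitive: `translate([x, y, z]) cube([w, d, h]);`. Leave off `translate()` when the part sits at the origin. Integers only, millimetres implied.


translate([289, 367, 0]) cube([524, 362, 15]);
translate([289, 367, 15]) cube([524, 15, 85]);
translate([289, 714, 15]) cube([524, 15, 85]);
translate([289, 382, 15]) cube([15, 332, 85]);
translate([798, 382, 15]) cube([15, 332, 85]);


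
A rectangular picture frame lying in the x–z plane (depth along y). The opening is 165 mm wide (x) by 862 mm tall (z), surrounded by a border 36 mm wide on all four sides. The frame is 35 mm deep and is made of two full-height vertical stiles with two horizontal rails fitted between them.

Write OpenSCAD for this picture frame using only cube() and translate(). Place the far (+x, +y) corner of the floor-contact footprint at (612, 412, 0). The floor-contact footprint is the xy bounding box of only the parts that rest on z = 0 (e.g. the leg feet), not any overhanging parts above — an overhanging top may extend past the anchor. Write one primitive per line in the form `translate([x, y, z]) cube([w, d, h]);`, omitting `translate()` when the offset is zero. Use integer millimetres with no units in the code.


translate([375, 377, 0]) cube([36, 35, 934]);
translate([576, 377, 0]) cube([36, 35, 934]);
translate([411, 377, 0]) cube([165, 35, 36]);
translate([411, 377, 898]) cube([165, 35, 36]);


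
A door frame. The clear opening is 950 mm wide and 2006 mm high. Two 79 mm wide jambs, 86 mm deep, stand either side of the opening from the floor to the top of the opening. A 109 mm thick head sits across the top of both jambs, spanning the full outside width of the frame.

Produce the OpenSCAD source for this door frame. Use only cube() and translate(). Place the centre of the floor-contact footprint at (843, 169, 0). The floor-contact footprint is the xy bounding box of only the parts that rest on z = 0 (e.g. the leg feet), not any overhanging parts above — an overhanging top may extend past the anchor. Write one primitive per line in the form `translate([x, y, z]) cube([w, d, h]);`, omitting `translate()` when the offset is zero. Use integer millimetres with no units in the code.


translate([289, 126, 0]) cube([79, 86, 2006]);
translate([1318, 126, 0]) cube([79, 86, 2006]);
translate([289, 126, 2006]) cube([1108, 86, 109]);


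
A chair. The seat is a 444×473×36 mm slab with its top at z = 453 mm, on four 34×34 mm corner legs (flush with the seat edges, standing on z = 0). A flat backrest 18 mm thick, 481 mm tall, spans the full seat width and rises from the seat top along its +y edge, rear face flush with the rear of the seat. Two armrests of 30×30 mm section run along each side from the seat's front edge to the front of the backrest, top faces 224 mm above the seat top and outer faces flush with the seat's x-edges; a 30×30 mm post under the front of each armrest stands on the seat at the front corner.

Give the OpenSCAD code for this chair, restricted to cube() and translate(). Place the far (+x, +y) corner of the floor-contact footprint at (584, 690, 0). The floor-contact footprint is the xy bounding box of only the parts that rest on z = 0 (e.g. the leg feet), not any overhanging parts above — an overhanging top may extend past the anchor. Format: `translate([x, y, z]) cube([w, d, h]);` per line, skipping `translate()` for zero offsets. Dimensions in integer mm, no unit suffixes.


translate([140, 217, 417]) cube([444, 473, 36]);
translate([140, 217, 0]) cube([34, 34, 417]);
translate([550, 217, 0]) cube([34, 34, 417]);
translate([140, 656, 0]) cube([34, 34, 417]);
translate([550, 656, 0]) cube([34, 34, 417]);
translate([140, 672, 453]) cube([444, 18, 481]);
translate([140, 217, 647]) cube([30, 455, 30]);
translate([554, 217, 647]) cube([30, 455, 30]);
translate([140, 217, 453]) cube([30, 30, 194]);
translate([554, 217, 453]) cube([30, 30, 194]);


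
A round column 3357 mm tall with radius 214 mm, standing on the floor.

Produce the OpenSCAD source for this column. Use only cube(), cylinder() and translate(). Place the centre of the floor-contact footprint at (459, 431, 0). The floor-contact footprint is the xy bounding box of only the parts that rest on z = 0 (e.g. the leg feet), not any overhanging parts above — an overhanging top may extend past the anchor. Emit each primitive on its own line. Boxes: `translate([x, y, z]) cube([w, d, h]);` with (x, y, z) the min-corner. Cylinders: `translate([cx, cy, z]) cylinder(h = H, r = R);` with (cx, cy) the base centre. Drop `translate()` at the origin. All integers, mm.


translate([459, 431, 0]) cylinder(h = 3357, r = 214);


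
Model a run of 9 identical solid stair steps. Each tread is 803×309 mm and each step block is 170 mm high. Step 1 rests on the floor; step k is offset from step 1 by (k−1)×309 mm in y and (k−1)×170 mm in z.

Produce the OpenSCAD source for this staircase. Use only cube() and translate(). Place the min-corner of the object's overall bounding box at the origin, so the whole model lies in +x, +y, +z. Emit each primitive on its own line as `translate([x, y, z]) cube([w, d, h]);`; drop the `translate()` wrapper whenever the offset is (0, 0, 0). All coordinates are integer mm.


cube([803, 309, 170]);
translate([0, 309, 170]) cube([803, 309, 170]);
translate([0, 618, 340]) cube([803, 309, 170]);
translate([0, 927, 510]) cube([803, 309, 170]);
translate([0, 1236, 680]) cube([803, 309, 170]);
translate([0, 1545, 850]) cube([803, 309, 170]);
translate([0, 1854, 1020]) cube([803, 309, 170]);
translate([0, 2163, 1190]) cube([803, 309, 170]);
translate([0, 2472, 1360]) cube([803, 309, 170]);


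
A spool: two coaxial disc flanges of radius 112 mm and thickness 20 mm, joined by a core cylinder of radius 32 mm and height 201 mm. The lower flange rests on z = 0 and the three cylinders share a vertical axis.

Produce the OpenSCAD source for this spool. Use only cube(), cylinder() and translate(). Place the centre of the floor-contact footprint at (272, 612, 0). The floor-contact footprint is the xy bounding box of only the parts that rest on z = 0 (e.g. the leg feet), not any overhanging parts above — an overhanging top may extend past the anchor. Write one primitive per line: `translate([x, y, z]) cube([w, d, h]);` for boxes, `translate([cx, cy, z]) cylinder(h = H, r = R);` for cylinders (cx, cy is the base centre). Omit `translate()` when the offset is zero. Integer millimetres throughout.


translate([272, 612, 0]) cylinder(h = 20, r = 112);
translate([272, 612, 20]) cylinder(h = 201, r = 32);
translate([272, 612, 221]) cylinder(h = 20, r = 112);


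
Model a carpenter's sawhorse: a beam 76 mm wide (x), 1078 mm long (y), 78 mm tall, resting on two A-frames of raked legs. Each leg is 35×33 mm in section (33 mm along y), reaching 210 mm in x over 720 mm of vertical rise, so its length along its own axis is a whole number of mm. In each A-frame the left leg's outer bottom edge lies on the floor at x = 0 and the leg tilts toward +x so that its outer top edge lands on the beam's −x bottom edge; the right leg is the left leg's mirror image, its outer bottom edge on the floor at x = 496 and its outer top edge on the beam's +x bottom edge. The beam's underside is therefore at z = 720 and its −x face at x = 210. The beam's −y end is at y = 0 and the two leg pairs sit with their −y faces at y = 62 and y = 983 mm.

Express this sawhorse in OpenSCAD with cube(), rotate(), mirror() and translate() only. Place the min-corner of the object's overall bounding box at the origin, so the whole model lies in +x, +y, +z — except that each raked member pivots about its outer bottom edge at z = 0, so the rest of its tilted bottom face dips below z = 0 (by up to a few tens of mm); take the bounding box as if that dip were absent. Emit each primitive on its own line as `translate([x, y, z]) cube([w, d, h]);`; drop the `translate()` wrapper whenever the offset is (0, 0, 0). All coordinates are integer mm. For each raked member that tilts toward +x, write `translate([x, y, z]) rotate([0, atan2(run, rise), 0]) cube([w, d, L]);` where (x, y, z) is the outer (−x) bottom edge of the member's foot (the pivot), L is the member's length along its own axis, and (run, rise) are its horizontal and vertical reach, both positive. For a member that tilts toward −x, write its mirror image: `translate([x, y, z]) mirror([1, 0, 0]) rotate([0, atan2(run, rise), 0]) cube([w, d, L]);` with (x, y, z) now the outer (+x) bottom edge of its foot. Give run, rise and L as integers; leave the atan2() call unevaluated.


translate([210, 0, 720]) cube([76, 1078, 78]);
translate([0, 62, 0]) rotate([0, atan2(210, 720), 0]) cube([35, 33, 750]);
translate([496, 62, 0]) mirror([1, 0, 0]) rotate([0, atan2(210, 720), 0]) cube([35, 33, 750]);
translate([0, 983, 0]) rotate([0, atan2(210, 720), 0]) cube([35, 33, 750]);
translate([496, 983, 0]) mirror([1, 0, 0]) rotate([0, atan2(210, 720), 0]) cube([35, 33, 750]);


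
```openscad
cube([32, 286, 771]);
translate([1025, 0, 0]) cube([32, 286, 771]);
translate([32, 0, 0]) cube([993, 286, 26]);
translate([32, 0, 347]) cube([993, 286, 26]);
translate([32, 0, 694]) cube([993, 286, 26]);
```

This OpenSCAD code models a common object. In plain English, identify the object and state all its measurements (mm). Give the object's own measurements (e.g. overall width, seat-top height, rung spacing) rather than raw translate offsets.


An open bookshelf. Two side panels, each 32 mm thick, 286 mm deep and 771 mm tall, stand 1057 mm apart (outside-to-outside). Between them sit 3 shelves, each 26 mm thick and 286 mm deep, spanning the full gap between the sides. The bottom shelf rests on the floor (its underside at z = 0) and the clear gap between one shelf's top and the next shelf's underside is 321 mm.


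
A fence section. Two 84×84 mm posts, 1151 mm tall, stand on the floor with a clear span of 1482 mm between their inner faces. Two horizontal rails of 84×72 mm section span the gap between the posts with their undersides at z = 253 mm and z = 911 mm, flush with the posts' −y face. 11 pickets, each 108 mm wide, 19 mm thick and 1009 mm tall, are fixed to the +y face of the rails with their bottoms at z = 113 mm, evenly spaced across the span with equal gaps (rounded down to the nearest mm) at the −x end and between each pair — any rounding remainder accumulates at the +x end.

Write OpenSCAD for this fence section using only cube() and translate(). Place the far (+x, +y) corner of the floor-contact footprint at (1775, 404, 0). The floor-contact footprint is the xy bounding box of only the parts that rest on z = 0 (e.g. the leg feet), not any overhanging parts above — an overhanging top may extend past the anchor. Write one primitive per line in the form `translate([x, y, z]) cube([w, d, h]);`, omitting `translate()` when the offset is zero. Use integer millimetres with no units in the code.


translate([125, 320, 0]) cube([84, 84, 1151]);
translate([1691, 320, 0]) cube([84, 84, 1151]);
translate([209, 320, 253]) cube([1482, 84, 72]);
translate([209, 320, 911]) cube([1482, 84, 72]);
translate([233, 404, 113]) cube([108, 19, 1009]);
translate([365, 404, 113]) cube([108, 19, 1009]);
translate([497, 404, 113]) cube([108, 19, 1009]);
translate([629, 404, 113]) cube([108, 19, 1009]);
translate([761, 404, 113]) cube([108, 19, 1009]);
translate([893, 404, 113]) cube([108, 19, 1009]);
translate([1025, 404, 113]) cube([108, 19, 1009]);
translate([1157, 404, 113]) cube([108, 19, 1009]);
translate([1289, 404, 113]) cube([108, 19, 1009]);
translate([1421, 404, 113]) cube([108, 19, 1009]);
translate([1553, 404, 113]) cube([108, 19, 1009]);


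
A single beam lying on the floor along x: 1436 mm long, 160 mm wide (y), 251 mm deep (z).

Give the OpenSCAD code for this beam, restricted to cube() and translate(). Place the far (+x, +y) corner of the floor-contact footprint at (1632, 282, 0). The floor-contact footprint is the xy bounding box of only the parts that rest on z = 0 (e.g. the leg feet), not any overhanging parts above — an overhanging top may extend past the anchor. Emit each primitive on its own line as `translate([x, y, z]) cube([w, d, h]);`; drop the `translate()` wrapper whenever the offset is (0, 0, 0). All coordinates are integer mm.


translate([196, 122, 0]) cube([1436, 160, 251]);


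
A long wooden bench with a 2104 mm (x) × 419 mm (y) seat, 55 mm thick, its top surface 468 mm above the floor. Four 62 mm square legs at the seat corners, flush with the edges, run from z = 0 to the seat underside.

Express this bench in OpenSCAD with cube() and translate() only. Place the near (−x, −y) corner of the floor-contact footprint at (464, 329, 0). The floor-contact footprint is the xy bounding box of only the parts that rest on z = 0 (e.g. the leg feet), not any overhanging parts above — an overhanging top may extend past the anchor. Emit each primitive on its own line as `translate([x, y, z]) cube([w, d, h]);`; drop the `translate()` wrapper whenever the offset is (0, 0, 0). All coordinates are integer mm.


// leg_h = 468 − 55 = 413
translate([464, 329, 413]) cube([2104, 419, 55]);
translate([464, 329, 0]) cube([62, 62, 413]);
translate([464, 686, 0]) cube([62, 62, 413]);
translate([2506, 329, 0]) cube([62, 62, 413]);
translate([2506, 686, 0]) cube([62, 62, 413]);


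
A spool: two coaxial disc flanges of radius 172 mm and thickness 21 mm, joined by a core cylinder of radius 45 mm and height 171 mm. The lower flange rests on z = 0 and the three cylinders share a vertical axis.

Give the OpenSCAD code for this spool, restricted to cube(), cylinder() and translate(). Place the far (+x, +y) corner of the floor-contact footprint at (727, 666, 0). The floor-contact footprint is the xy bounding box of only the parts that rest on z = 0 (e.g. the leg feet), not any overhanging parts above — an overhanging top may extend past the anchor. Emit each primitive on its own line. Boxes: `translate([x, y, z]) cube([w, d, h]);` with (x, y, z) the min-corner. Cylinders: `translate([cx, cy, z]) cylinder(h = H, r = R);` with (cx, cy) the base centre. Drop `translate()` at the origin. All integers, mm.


translate([555, 494, 0]) cylinder(h = 21, r = 172);
translate([555, 494, 21]) cylinder(h = 171, r = 45);
translate([555, 494, 192]) cylinder(h = 21, r = 172);


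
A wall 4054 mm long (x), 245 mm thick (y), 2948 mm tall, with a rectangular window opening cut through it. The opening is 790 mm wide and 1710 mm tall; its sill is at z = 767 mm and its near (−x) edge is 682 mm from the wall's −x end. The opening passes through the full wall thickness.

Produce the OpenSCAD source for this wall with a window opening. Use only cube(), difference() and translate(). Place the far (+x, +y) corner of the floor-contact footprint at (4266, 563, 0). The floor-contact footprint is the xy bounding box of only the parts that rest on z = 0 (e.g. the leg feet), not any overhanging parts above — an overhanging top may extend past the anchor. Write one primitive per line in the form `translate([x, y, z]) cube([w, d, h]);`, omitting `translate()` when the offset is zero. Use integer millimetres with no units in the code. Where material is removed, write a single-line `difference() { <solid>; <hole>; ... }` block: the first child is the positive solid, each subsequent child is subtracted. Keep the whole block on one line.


difference() { translate([212, 318, 0]) cube([4054, 245, 2948]); translate([894, 318, 767]) cube([790, 245, 1710]); }


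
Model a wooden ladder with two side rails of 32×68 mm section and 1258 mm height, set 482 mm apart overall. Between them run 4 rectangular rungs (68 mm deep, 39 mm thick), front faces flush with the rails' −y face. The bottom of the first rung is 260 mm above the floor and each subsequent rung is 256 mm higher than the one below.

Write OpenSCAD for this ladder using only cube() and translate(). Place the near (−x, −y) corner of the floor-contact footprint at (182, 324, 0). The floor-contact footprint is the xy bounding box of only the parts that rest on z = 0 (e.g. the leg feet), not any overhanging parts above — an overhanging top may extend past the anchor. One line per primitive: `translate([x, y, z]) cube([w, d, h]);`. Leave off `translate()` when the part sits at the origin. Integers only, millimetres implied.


translate([182, 324, 0]) cube([32, 68, 1258]);
translate([632, 324, 0]) cube([32, 68, 1258]);
translate([214, 324, 260]) cube([418, 68, 39]);
translate([214, 324, 516]) cube([418, 68, 39]);
translate([214, 324, 772]) cube([418, 68, 39]);
translate([214, 324, 1028]) cube([418, 68, 39]);


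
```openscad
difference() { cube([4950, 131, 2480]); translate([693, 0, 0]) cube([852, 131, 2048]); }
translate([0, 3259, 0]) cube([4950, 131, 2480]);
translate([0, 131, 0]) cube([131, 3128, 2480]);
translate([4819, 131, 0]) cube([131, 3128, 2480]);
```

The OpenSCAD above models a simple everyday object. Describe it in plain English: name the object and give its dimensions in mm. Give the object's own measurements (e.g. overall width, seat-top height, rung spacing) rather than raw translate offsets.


A single room: four walls, each 2480 mm tall and 131 mm thick, enclosing an outside footprint 4950×3390 mm (x × y), no floor or roof. The front and back walls (−y and +y sides) run the full x-width; the side walls fit between their inner faces. A door opening 852 mm wide and 2048 mm tall is cut through the front wall from the floor up, its −x edge 693 mm from the wall's −x end.


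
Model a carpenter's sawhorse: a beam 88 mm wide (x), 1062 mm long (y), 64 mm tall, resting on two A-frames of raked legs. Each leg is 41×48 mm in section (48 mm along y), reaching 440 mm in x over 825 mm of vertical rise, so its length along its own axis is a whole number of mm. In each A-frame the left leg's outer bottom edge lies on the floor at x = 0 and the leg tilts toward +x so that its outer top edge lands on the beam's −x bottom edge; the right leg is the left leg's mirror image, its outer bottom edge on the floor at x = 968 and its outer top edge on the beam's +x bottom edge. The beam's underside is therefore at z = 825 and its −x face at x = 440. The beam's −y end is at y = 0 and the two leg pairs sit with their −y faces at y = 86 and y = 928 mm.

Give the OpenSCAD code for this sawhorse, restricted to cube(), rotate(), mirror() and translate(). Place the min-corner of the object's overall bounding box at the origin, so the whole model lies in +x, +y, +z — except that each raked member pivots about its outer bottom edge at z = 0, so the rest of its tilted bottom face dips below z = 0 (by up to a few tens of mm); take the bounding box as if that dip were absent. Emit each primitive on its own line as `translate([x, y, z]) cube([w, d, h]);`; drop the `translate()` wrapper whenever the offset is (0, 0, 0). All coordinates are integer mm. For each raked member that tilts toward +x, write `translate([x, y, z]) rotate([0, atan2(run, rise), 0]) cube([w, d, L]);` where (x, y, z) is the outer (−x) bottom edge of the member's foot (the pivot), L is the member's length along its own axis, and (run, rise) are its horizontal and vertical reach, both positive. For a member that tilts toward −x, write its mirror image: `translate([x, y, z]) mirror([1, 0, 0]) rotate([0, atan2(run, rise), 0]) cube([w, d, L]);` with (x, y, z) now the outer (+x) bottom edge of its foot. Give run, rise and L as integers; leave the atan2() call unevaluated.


// leg length = √(440² + 825²) = 935
// right-leg outer foot x = 2·440 + 88 = 968
// beam min-corner = (440, 0, 825)
translate([440, 0, 825]) cube([88, 1062, 64]);
translate([0, 86, 0]) rotate([0, atan2(440, 825), 0]) cube([41, 48, 935]);
translate([968, 86, 0]) mirror([1, 0, 0]) rotate([0, atan2(440, 825), 0]) cube([41, 48, 935]);
translate([0, 928, 0]) rotate([0, atan2(440, 825), 0]) cube([41, 48, 935]);
translate([968, 928, 0]) mirror([1, 0, 0]) rotate([0, atan2(440, 825), 0]) cube([41, 48, 935]);


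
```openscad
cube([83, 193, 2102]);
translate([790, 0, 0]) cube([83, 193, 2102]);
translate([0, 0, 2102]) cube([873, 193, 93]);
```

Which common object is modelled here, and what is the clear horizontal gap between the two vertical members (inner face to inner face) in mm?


A door frame. The clear opening width is 707 mm.

Two 2102 mm tall posts with a header on top — a door frame. The left jamb is 83 mm wide at x = 0; the right jamb starts at x = 790. The clear opening is 790 − 83 = 707 mm.


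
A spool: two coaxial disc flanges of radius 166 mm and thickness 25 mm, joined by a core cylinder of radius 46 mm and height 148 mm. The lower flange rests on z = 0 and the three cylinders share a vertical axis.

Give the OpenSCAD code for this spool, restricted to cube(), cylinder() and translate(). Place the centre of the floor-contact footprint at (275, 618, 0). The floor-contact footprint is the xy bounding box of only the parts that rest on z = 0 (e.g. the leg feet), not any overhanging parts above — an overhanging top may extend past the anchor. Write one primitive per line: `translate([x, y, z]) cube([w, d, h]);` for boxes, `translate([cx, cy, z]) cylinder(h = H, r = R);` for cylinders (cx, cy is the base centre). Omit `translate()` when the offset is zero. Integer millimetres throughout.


translate([275, 618, 0]) cylinder(h = 25, r = 166);
translate([275, 618, 25]) cylinder(h = 148, r = 46);
translate([275, 618, 173]) cylinder(h = 25, r = 166);


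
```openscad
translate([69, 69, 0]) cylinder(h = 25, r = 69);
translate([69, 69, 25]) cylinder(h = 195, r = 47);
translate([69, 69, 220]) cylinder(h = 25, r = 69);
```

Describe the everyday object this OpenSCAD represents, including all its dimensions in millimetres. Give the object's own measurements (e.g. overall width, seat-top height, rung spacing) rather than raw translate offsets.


A spool: two coaxial disc flanges of radius 69 mm and thickness 25 mm, joined by a core cylinder of radius 47 mm and height 195 mm. The lower flange rests on z = 0 and the three cylinders share a vertical axis.


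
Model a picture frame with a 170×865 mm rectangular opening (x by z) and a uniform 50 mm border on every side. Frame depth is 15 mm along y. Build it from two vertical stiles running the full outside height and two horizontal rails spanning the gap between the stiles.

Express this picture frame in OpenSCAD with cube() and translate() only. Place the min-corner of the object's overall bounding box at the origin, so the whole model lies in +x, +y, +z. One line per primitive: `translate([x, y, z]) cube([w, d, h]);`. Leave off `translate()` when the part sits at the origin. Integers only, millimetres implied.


cube([50, 15, 965]);
translate([220, 0, 0]) cube([50, 15, 965]);
translate([50, 0, 0]) cube([170, 15, 50]);
translate([50, 0, 915]) cube([170, 15, 50]);


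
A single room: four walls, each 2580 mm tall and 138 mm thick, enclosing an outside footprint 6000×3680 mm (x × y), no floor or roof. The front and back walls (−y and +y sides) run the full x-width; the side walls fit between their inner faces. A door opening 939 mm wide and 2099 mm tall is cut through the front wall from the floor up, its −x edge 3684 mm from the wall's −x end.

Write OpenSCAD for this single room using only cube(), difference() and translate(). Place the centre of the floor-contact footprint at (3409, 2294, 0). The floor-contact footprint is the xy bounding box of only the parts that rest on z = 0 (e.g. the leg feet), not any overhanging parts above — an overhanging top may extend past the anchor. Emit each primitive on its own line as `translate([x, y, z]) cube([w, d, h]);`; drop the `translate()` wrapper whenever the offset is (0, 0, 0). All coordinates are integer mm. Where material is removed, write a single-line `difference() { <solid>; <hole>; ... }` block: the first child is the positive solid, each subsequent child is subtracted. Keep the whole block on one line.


difference() { translate([409, 454, 0]) cube([6000, 138, 2580]); translate([4093, 454, 0]) cube([939, 138, 2099]); }
translate([409, 3996, 0]) cube([6000, 138, 2580]);
translate([409, 592, 0]) cube([138, 3404, 2580]);
translate([6271, 592, 0]) cube([138, 3404, 2580]);


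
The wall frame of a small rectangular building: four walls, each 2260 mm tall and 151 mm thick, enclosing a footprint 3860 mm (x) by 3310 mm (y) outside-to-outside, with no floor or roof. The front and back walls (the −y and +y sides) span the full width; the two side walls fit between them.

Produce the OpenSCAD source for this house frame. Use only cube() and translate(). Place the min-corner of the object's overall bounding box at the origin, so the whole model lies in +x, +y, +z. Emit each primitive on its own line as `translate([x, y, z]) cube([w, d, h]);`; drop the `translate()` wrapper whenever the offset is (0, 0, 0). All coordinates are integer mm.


cube([3860, 151, 2260]);
translate([0, 3159, 0]) cube([3860, 151, 2260]);
translate([0, 151, 0]) cube([151, 3008, 2260]);
translate([3709, 151, 0]) cube([151, 3008, 2260]);


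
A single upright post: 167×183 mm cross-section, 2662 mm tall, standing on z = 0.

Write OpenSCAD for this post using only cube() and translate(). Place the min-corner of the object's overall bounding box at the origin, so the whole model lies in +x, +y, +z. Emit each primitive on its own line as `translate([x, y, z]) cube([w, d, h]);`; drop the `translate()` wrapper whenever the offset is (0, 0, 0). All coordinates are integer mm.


cube([167, 183, 2662]);


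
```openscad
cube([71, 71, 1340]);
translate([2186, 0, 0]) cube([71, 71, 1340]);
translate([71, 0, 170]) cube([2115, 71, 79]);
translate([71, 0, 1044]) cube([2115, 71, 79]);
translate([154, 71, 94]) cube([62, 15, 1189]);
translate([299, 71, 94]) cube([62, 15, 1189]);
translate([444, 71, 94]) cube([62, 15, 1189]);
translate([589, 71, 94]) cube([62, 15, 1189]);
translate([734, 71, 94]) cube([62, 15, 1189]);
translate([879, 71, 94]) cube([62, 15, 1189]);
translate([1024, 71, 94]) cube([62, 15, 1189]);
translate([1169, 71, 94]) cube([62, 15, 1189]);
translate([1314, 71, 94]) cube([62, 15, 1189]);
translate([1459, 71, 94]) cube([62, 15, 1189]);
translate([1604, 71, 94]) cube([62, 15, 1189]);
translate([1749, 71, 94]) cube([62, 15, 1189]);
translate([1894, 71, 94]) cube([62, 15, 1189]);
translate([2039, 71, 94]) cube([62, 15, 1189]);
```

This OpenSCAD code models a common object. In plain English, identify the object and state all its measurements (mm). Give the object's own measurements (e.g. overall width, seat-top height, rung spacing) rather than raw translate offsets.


A fence section. Two 71×71 mm posts, 1340 mm tall, stand on the floor with a clear span of 2115 mm between their inner faces. Two horizontal rails of 71×79 mm section span the gap between the posts with their undersides at z = 170 mm and z = 1044 mm, flush with the posts' −y face. 14 pickets, each 62 mm wide, 15 mm thick and 1189 mm tall, are fixed to the +y face of the rails with their bottoms at z = 94 mm, spaced across the span with a 83 mm gap after the −x post and between neighbouring pickets, with 85 mm left before the +x post.


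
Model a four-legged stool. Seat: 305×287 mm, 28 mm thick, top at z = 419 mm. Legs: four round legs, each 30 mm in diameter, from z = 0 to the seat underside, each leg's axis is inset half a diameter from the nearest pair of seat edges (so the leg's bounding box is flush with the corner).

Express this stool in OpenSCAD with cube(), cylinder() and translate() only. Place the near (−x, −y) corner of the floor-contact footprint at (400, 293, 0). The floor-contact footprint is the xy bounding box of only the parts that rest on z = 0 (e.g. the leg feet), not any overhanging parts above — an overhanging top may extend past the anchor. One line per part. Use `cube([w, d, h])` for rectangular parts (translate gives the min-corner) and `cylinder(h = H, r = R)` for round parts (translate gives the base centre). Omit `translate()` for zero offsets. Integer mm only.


translate([400, 293, 391]) cube([305, 287, 28]);
translate([415, 308, 0]) cylinder(h = 391, r = 15);
translate([690, 308, 0]) cylinder(h = 391, r = 15);
translate([415, 565, 0]) cylinder(h = 391, r = 15);
translate([690, 565, 0]) cylinder(h = 391, r = 15);


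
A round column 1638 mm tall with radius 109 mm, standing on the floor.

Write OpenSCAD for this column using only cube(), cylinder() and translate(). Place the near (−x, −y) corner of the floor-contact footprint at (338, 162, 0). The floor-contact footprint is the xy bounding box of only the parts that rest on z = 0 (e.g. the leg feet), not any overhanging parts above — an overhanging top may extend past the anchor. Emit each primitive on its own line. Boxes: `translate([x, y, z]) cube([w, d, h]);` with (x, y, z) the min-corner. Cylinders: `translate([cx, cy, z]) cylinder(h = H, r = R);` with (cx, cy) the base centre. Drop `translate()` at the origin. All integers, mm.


translate([447, 271, 0]) cylinder(h = 1638, r = 109);


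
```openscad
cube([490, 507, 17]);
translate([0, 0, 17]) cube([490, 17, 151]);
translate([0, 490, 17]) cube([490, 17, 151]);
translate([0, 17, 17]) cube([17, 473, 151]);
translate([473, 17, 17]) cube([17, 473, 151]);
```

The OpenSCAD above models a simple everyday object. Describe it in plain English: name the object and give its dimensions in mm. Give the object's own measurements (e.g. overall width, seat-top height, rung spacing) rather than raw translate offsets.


An open-topped rectangular box: outside dimensions 490×507×168 mm, with a uniform wall and base thickness of 17 mm. The base is a full 490×507 slab on the floor; four walls sit on top of the base. The front and back walls (the −y and +y sides) span the full width; the two side walls fit between them.


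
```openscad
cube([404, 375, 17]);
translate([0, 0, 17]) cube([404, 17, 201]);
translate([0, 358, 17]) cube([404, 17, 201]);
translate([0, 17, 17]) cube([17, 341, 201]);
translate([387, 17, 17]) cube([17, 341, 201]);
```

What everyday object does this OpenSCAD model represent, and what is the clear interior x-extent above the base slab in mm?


An open box. The internal width is 370 mm.

A 404×375 base slab with four walls standing on it — an open box. The base is 404 mm wide and the walls are 17 mm thick, so the internal width is 404 − 2 × 17 = 370 mm.


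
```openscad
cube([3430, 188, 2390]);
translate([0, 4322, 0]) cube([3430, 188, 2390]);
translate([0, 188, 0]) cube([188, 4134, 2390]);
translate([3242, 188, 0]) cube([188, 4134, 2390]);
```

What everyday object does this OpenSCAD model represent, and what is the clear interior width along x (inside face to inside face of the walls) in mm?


A house (or room) frame. The interior width is 3054 mm.

Four 2390 mm walls enclosing a rectangle with no floor or roof — a room or house frame. Outside width is 3430 mm and wall thickness is 188 mm, so the interior width is 3430 − 2 × 188 = 3054 mm.


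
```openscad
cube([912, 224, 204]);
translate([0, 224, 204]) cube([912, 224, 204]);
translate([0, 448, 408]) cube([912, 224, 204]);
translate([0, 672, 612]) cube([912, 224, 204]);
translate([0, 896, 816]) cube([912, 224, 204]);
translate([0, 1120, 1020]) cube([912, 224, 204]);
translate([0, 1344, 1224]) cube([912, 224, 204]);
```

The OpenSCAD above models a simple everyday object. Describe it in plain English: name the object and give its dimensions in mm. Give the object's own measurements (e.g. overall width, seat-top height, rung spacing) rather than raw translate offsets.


A straight staircase of 7 solid steps. Each step is 912 mm wide (x), 224 mm deep (y, the going) and 204 mm tall (the rise). The first step rests on the floor; each subsequent step sits one going further in +y and one rise higher in +z, directly behind and above the previous step with no overlap.


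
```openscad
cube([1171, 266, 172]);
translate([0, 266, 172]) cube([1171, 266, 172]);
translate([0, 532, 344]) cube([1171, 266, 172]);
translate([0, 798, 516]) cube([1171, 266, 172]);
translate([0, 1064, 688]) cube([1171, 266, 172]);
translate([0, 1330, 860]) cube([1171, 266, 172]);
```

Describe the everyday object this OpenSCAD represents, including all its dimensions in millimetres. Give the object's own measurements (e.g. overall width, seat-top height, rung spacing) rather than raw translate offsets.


A straight staircase of 6 solid steps. Each step is 1171 mm wide (x), 266 mm deep (y, the going) and 172 mm tall (the rise). The first step rests on the floor; each subsequent step sits one going further in +y and one rise higher in +z, directly behind and above the previous step with no overlap.


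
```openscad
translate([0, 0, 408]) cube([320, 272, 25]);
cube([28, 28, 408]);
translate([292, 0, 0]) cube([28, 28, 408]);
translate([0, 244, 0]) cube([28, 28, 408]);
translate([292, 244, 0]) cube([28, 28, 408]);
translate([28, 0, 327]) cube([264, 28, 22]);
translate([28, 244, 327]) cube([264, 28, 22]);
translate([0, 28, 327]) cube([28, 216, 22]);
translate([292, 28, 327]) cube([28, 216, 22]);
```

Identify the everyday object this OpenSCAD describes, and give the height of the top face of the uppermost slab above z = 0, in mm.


A stool. The seat height is 433 mm.

A 320×272×25 slab at z = 408 on four corner posts — a stool. The seat top is 408 + 25 = 433 mm.


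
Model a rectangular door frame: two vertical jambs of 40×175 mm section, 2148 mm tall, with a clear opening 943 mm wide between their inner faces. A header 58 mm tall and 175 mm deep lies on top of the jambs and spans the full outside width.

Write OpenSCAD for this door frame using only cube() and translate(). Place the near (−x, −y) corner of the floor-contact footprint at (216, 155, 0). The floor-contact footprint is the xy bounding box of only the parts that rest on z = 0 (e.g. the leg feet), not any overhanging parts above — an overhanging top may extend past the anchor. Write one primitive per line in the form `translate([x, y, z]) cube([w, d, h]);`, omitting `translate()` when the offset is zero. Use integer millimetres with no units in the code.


translate([216, 155, 0]) cube([40, 175, 2148]);
translate([1199, 155, 0]) cube([40, 175, 2148]);
translate([216, 155, 2148]) cube([1023, 175, 58]);
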